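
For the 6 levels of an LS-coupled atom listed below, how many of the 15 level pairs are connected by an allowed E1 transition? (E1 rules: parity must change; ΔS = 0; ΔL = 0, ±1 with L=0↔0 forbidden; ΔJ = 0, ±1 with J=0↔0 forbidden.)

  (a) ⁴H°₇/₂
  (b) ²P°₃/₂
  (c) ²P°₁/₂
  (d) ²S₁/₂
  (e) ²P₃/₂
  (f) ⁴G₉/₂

5

(a)–(b): forbidden (parity, ΔS, ΔL, ΔJ).
(a)–(c): forbidden (parity, ΔS, ΔL, ΔJ).
(a)–(d): forbidden (ΔS, ΔL, ΔJ).
(a)–(e): forbidden (ΔS, ΔL, ΔJ).
(a)–(f): allowed.
(b)–(c): forbidden (parity).
(b)–(d): allowed.
(b)–(e): allowed.
(b)–(f): forbidden (ΔS, ΔL, ΔJ).
(c)–(d): allowed.
(c)–(e): allowed.
(c)–(f): forbidden (ΔS, ΔL, ΔJ).
(d)–(e): forbidden (parity).
(d)–(f): forbidden (parity, ΔS, ΔL, ΔJ).
(e)–(f): forbidden (parity, ΔS, ΔL, ΔJ).
Allowed pairs: 5 of 15.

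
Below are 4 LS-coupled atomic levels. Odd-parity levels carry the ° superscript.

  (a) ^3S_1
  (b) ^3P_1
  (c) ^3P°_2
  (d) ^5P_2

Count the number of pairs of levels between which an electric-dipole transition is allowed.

(a)–(b): forbidden (parity).
(a)–(c): allowed.
(a)–(d): forbidden (parity, ΔS).
(b)–(c): allowed.
(b)–(d): forbidden (parity, ΔS).
(c)–(d): forbidden (ΔS).
Allowed pairs: 2 of 6.

2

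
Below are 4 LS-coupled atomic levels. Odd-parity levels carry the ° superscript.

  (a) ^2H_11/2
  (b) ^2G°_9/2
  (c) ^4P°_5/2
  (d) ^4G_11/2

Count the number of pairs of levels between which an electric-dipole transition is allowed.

1

(a)–(b): allowed.
(a)–(c): forbidden (ΔS, ΔL, ΔJ).
(a)–(d): forbidden (parity, ΔS).
(b)–(c): forbidden (parity, ΔS, ΔL, ΔJ).
(b)–(d): forbidden (ΔS).
(c)–(d): forbidden (ΔL, ΔJ).
Allowed pairs: 1 of 6.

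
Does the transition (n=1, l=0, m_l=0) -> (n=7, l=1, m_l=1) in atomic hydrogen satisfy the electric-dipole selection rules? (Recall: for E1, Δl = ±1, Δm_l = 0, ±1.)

allowed

l: 0 → 1 (Δl = +1). Δl = ±1 satisfied.
m_l: 0 → 1 (Δm_l = +1). |Δm_l| ≤ 1 satisfied.
All E1 selection rules are satisfied.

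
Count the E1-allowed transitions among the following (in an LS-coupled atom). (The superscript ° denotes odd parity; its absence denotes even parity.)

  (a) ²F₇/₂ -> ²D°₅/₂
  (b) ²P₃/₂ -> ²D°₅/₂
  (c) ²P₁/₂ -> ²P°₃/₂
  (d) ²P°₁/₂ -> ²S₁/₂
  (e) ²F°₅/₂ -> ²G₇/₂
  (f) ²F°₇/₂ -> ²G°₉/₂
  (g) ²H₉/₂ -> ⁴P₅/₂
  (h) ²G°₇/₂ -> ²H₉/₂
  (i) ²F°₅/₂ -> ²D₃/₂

7

(a) allowed
(b) allowed
(c) allowed
(d) allowed
(e) allowed
(f) forbidden (parity fails)
(g) forbidden (parity, ΔS, ΔL, ΔJ fail)
(h) allowed
(i) allowed
Total allowed: 7 of 9.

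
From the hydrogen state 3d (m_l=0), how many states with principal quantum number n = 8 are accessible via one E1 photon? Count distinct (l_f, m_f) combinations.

E1 requires Δl = ±1, so l_f ∈ {1, 3}; with 0 ≤ l_f ≤ n_f−1 = 7, the allowed l_f values are {1, 3}.
For l_f = 1: m_f ∈ {m_i−1, m_i, m_i+1} ∩ [−1, 1] = {-1, 0, 1} → 3 states.
For l_f = 3: m_f ∈ {m_i−1, m_i, m_i+1} ∩ [−3, 3] = {-1, 0, 1} → 3 states.
Total: 6.

6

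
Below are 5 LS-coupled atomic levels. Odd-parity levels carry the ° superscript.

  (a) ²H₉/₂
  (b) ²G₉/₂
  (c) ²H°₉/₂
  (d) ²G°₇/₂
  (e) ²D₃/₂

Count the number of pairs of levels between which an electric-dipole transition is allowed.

(a)–(b): forbidden (parity).
(a)–(c): allowed.
(a)–(d): allowed.
(a)–(e): forbidden (parity, ΔL, ΔJ).
(b)–(c): allowed.
(b)–(d): allowed.
(b)–(e): forbidden (parity, ΔL, ΔJ).
(c)–(d): forbidden (parity).
(c)–(e): forbidden (ΔL, ΔJ).
(d)–(e): forbidden (ΔL, ΔJ).
Allowed pairs: 4 of 10.

4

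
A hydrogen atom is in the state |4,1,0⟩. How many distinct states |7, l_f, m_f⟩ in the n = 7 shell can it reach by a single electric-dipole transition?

4

E1 requires Δl = ±1, so l_f ∈ {0, 2}; with 0 ≤ l_f ≤ n_f−1 = 6, the allowed l_f values are {0, 2}.
For l_f = 0: m_f ∈ {m_i−1, m_i, m_i+1} ∩ [−0, 0] = {0} → 1 state.
For l_f = 2: m_f ∈ {m_i−1, m_i, m_i+1} ∩ [−2, 2] = {-1, 0, 1} → 3 states.
Total: 4.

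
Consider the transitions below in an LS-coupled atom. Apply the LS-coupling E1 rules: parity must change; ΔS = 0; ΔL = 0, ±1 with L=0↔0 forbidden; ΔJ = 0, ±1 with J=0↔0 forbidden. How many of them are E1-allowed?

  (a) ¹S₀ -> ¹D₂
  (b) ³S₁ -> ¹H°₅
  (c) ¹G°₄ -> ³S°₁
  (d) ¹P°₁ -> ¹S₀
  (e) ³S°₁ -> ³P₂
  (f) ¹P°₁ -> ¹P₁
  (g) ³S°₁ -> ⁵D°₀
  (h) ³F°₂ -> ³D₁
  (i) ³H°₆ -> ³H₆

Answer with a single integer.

5

(a) forbidden (parity, ΔL, ΔJ fail)
(b) forbidden (ΔS, ΔL, ΔJ fail)
(c) forbidden (parity, ΔS, ΔL, ΔJ fail)
(d) allowed
(e) allowed
(f) allowed
(g) forbidden (parity, ΔS, ΔL fail)
(h) allowed
(i) allowed
Total allowed: 5 of 9.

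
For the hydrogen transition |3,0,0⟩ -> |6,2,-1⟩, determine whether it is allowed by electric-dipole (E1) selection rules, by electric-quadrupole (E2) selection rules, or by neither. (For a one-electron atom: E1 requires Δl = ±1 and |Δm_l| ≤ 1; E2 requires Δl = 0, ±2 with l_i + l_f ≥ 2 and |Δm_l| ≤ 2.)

E2

Δl = 2 − 0 = +2; l_i + l_f = 2.
Δm_l = -1.
E1 (Δl = ±1, |Δm_l| ≤ 1): not satisfied.
E2 (Δl = 0,±2, l_i+l_f ≥ 2, |Δm_l| ≤ 2): satisfied.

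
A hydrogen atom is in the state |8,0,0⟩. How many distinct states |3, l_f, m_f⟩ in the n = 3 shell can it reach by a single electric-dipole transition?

3

E1 requires Δl = ±1, so l_f ∈ {-1, 1}; with 0 ≤ l_f ≤ n_f−1 = 2, the allowed l_f values are {1}.
For l_f = 1: m_f ∈ {m_i−1, m_i, m_i+1} ∩ [−1, 1] = {-1, 0, 1} → 3 states.
Total: 3.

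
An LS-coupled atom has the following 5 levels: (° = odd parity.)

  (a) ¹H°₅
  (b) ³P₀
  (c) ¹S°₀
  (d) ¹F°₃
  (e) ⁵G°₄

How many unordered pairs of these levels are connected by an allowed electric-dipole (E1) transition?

(a)–(b): forbidden (ΔS, ΔL, ΔJ).
(a)–(c): forbidden (parity, ΔL, ΔJ).
(a)–(d): forbidden (parity, ΔL, ΔJ).
(a)–(e): forbidden (parity, ΔS).
(b)–(c): forbidden (ΔS, ΔJ).
(b)–(d): forbidden (ΔS, ΔL, ΔJ).
(b)–(e): forbidden (ΔS, ΔL, ΔJ).
(c)–(d): forbidden (parity, ΔL, ΔJ).
(c)–(e): forbidden (parity, ΔS, ΔL, ΔJ).
(d)–(e): forbidden (parity, ΔS).
Allowed pairs: 0 of 10.

0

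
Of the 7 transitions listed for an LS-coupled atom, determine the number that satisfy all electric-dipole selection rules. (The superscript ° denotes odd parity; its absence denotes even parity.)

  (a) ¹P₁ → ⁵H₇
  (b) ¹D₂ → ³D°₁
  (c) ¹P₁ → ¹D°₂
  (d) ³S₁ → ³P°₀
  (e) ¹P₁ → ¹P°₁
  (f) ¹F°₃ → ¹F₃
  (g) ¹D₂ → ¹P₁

4

(a) forbidden (parity, ΔS, ΔL, ΔJ fail)
(b) forbidden (ΔS fails)
(c) allowed
(d) allowed
(e) allowed
(f) allowed
(g) forbidden (parity fails)
Total allowed: 4 of 7.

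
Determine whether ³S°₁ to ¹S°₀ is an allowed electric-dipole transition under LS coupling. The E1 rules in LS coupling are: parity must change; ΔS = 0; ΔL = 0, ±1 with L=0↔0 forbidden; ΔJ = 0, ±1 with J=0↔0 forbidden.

Reading off the term symbols: S 1→0, L 0→0, J 1→0, parity odd→odd.
Parity must change: odd → odd — fails.
ΔS = 0: S: 1 → 0 — fails.
ΔL = 0, ±1 (not L=0↔0): L: 0 → 0, ΔL = +0 — fails.
ΔJ = 0, ±1 (not J=0↔0): J: 1 → 0, ΔJ = -1 — passes.
Rule(s) violated: parity, ΔS, ΔL.

forbidden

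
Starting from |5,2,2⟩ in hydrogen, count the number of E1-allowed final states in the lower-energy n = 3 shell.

E1 requires Δl = ±1, so l_f ∈ {1, 3}; with 0 ≤ l_f ≤ n_f−1 = 2, the allowed l_f values are {1}.
For l_f = 1: m_f ∈ {m_i−1, m_i, m_i+1} ∩ [−1, 1] = {1} → 1 state.
Total: 1.

1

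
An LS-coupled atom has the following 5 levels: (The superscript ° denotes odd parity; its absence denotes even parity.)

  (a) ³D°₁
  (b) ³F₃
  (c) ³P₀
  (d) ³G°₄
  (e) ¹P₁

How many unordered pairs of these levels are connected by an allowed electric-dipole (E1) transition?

(a)–(b): forbidden (ΔJ).
(a)–(c): allowed.
(a)–(d): forbidden (parity, ΔL, ΔJ).
(a)–(e): forbidden (ΔS).
(b)–(c): forbidden (parity, ΔL, ΔJ).
(b)–(d): allowed.
(b)–(e): forbidden (parity, ΔS, ΔL, ΔJ).
(c)–(d): forbidden (ΔL, ΔJ).
(c)–(e): forbidden (parity, ΔS).
(d)–(e): forbidden (ΔS, ΔL, ΔJ).
Allowed pairs: 2 of 10.

2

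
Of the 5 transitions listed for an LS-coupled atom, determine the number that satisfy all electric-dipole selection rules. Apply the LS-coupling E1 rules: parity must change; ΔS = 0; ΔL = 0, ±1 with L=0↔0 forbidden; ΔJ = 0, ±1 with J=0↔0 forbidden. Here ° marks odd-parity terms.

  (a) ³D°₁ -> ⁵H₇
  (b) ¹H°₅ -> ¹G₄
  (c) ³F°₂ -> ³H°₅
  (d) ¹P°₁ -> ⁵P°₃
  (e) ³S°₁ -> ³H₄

(a) forbidden (ΔS, ΔL, ΔJ fail)
(b) allowed
(c) forbidden (parity, ΔL, ΔJ fail)
(d) forbidden (parity, ΔS, ΔJ fail)
(e) forbidden (ΔL, ΔJ fail)
Total allowed: 1 of 5.

1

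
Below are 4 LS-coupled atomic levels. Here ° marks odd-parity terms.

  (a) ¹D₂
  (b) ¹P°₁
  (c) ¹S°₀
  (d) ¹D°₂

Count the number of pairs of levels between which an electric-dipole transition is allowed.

2

(a)–(b): allowed.
(a)–(c): forbidden (ΔL, ΔJ).
(a)–(d): allowed.
(b)–(c): forbidden (parity).
(b)–(d): forbidden (parity).
(c)–(d): forbidden (parity, ΔL, ΔJ).
Allowed pairs: 2 of 6.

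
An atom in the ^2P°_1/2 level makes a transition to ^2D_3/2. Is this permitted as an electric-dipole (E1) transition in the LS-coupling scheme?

ΔJ = 0, ±1 (not J=0↔0): J: 1/2 → 3/2, ΔJ = +1 — ✓.
ΔL = 0, ±1 (not L=0↔0): L: 1 → 2, ΔL = +1 — ✓.
ΔS = 0: S: 1/2 → 1/2 — ✓.
Parity must change: odd → even — ✓.
All four E1 rules are satisfied.

allowed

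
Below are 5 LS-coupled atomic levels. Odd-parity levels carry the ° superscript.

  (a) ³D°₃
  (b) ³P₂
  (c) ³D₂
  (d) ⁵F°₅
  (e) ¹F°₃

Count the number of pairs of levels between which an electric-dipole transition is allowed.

2

(a)–(b): allowed.
(a)–(c): allowed.
(a)–(d): forbidden (parity, ΔS, ΔJ).
(a)–(e): forbidden (parity, ΔS).
(b)–(c): forbidden (parity).
(b)–(d): forbidden (ΔS, ΔL, ΔJ).
(b)–(e): forbidden (ΔS, ΔL).
(c)–(d): forbidden (ΔS, ΔJ).
(c)–(e): forbidden (ΔS).
(d)–(e): forbidden (parity, ΔS, ΔJ).
Allowed pairs: 2 of 10.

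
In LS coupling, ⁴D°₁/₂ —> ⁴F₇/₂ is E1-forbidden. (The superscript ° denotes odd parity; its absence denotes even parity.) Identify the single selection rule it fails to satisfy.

the ΔJ = 0, ±1 rule

Initial level: S=3/2, L=2, J=1/2, parity odd. Final level: S=3/2, L=3, J=7/2, parity even.
Parity must change: odd → even — satisfied.
ΔL = 0, ±1 (not L=0↔0): L: 2 → 3, ΔL = +1 — satisfied.
ΔJ = 0, ±1 (not J=0↔0): J: 1/2 → 7/2, ΔJ = +3 — violated.
ΔS = 0: S: 3/2 → 3/2 — satisfied.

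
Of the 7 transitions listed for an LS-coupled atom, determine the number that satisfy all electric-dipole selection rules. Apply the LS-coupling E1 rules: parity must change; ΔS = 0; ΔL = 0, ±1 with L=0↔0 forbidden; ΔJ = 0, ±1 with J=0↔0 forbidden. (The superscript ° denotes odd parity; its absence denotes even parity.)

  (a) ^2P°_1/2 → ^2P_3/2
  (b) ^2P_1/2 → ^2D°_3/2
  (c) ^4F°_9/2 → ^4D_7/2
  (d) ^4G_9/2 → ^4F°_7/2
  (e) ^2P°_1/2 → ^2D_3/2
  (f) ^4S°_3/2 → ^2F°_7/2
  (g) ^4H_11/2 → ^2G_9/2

(a) allowed
(b) allowed
(c) allowed
(d) allowed
(e) allowed
(f) forbidden (parity, ΔS, ΔL, ΔJ fail)
(g) forbidden (parity, ΔS fail)
Total allowed: 5 of 7.

5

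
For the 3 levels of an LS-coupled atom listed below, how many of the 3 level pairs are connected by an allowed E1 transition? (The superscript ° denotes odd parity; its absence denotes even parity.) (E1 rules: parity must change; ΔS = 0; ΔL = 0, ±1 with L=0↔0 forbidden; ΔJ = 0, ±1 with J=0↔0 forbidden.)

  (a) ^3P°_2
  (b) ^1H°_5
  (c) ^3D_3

1

(a)–(b): forbidden (parity, ΔS, ΔL, ΔJ).
(a)–(c): allowed.
(b)–(c): forbidden (ΔS, ΔL, ΔJ).
Allowed pairs: 1 of 3.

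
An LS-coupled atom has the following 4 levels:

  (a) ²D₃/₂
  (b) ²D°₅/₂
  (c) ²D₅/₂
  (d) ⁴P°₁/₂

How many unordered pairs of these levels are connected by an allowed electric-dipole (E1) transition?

2

(a)–(b): allowed.
(a)–(c): forbidden (parity).
(a)–(d): forbidden (ΔS).
(b)–(c): allowed.
(b)–(d): forbidden (parity, ΔS, ΔJ).
(c)–(d): forbidden (ΔS, ΔJ).
Allowed pairs: 2 of 6.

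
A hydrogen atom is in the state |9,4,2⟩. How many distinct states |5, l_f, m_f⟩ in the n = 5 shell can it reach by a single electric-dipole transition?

3

E1 requires Δl = ±1, so l_f ∈ {3, 5}; with 0 ≤ l_f ≤ n_f−1 = 4, the allowed l_f values are {3}.
For l_f = 3: m_f ∈ {m_i−1, m_i, m_i+1} ∩ [−3, 3] = {1, 2, 3} → 3 states.
Total: 3.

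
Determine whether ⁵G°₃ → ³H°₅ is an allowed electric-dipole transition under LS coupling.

forbidden

Reading off the term symbols: S 2→1, L 4→5, J 3→5, parity odd→odd.
Parity must change: odd → odd — ✗.
ΔS = 0: S: 2 → 1 — ✗.
ΔL = 0, ±1 (not L=0↔0): L: 4 → 5, ΔL = +1 — ✓.
ΔJ = 0, ±1 (not J=0↔0): J: 3 → 5, ΔJ = +2 — ✗.
Rule(s) violated: parity, ΔS, ΔJ.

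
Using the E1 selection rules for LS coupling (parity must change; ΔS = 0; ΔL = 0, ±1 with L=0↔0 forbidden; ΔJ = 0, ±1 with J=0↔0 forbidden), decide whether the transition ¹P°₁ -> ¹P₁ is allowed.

Parity must change: odd → even — ok.
ΔJ = 0, ±1 (not J=0↔0): J: 1 → 1, ΔJ = +0 — ok.
ΔL = 0, ±1 (not L=0↔0): L: 1 → 1, ΔL = +0 — ok.
ΔS = 0: S: 0 → 0 — ok.
All four E1 rules are satisfied.

allowed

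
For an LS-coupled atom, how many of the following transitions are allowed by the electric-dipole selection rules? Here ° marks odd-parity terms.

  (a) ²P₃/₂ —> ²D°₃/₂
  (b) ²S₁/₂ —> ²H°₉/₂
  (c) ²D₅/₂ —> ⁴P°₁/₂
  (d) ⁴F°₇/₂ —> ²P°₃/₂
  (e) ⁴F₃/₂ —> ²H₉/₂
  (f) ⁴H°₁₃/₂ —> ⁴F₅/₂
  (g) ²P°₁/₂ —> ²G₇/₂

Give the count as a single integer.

(a) allowed
(b) forbidden (ΔL, ΔJ fail)
(c) forbidden (ΔS, ΔJ fail)
(d) forbidden (parity, ΔS, ΔL, ΔJ fail)
(e) forbidden (parity, ΔS, ΔL, ΔJ fail)
(f) forbidden (ΔL, ΔJ fail)
(g) forbidden (ΔL, ΔJ fail)
Total allowed: 1 of 7.

1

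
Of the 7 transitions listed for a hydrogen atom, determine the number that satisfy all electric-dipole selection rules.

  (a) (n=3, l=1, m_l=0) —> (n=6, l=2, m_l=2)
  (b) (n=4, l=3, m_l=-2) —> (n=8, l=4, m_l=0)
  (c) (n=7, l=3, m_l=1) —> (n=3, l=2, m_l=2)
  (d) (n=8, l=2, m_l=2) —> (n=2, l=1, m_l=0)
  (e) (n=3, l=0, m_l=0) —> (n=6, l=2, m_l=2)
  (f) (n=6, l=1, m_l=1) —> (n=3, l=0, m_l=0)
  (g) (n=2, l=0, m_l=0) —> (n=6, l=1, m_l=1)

3

(a) forbidden — Δm_l = +2 (E1 requires Δm_l = 0, ±1)
(b) forbidden — Δm_l = +2 (E1 requires Δm_l = 0, ±1)
(c) allowed
(d) forbidden — Δm_l = -2 (E1 requires Δm_l = 0, ±1)
(e) forbidden — Δl = +2 (E1 requires Δl = ±1); Δm_l = +2 (E1 requires Δm_l = 0, ±1)
(f) allowed
(g) allowed
Total allowed: 3 of 7.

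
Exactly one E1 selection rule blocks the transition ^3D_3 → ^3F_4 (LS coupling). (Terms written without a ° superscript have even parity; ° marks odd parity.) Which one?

parity

Parity must change: even → even — fails.
ΔS = 0: S: 1 → 1 — passes.
ΔL = 0, ±1 (not L=0↔0): L: 2 → 3, ΔL = +1 — passes.
ΔJ = 0, ±1 (not J=0↔0): J: 3 → 4, ΔJ = +1 — passes.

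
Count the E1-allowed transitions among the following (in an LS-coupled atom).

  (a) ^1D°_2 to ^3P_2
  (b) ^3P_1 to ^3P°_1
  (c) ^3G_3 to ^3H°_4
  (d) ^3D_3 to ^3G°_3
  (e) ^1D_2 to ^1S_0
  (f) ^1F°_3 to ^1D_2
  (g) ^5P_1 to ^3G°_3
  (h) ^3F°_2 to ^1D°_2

(a) forbidden (ΔS fails)
(b) allowed
(c) allowed
(d) forbidden (ΔL fails)
(e) forbidden (parity, ΔL, ΔJ fail)
(f) allowed
(g) forbidden (ΔS, ΔL, ΔJ fail)
(h) forbidden (parity, ΔS fail)
Total allowed: 3 of 8.

3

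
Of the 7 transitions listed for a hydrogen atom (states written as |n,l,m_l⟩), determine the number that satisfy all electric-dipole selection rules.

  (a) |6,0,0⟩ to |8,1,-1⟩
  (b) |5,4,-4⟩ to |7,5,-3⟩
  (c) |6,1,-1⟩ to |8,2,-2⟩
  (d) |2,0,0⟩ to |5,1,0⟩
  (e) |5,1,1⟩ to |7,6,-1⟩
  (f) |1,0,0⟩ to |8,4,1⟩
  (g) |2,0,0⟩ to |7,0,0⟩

(a) allowed
(b) allowed
(c) allowed
(d) allowed
(e) forbidden — Δl = +5 (E1 requires Δl = ±1); Δm_l = -2 (E1 requires Δm_l = 0, ±1)
(f) forbidden — Δl = +4 (E1 requires Δl = ±1)
(g) forbidden — Δl = +0 (E1 requires Δl = ±1)
Total allowed: 4 of 7.

4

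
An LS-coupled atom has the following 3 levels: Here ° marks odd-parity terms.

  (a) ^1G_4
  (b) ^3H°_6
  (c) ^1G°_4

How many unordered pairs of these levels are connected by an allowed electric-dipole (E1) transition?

(a)–(b): forbidden (ΔS, ΔJ).
(a)–(c): allowed.
(b)–(c): forbidden (parity, ΔS, ΔJ).
Allowed pairs: 1 of 3.

1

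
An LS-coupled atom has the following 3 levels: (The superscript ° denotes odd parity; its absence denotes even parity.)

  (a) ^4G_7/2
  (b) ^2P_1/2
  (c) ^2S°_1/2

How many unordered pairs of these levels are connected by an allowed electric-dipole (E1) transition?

(a)–(b): forbidden (parity, ΔS, ΔL, ΔJ).
(a)–(c): forbidden (ΔS, ΔL, ΔJ).
(b)–(c): allowed.
Allowed pairs: 1 of 3.

1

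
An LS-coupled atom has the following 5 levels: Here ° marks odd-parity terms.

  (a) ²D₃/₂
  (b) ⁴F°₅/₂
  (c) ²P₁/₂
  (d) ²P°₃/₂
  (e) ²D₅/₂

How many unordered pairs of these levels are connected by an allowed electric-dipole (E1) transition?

(a)–(b): forbidden (ΔS).
(a)–(c): forbidden (parity).
(a)–(d): allowed.
(a)–(e): forbidden (parity).
(b)–(c): forbidden (ΔS, ΔL, ΔJ).
(b)–(d): forbidden (parity, ΔS, ΔL).
(b)–(e): forbidden (ΔS).
(c)–(d): allowed.
(c)–(e): forbidden (parity, ΔJ).
(d)–(e): allowed.
Allowed pairs: 3 of 10.

3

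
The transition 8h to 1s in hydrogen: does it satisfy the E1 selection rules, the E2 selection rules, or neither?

neither

Δl = 0 − 5 = -5; l_i + l_f = 5.
E1 (Δl = ±1): not satisfied.
E2 (Δl = 0,±2, l_i+l_f ≥ 2): not satisfied.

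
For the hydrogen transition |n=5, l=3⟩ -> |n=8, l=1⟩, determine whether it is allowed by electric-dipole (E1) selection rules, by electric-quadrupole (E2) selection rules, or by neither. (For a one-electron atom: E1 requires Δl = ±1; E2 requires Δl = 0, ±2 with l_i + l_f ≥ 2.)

Δl = 1 − 3 = -2; l_i + l_f = 4.
E1 (Δl = ±1): not satisfied.
E2 (Δl = 0,±2, l_i+l_f ≥ 2): satisfied.

E2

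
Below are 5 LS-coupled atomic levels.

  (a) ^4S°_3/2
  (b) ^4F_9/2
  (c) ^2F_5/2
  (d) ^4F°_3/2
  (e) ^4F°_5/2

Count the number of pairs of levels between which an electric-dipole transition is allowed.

(a)–(b): forbidden (ΔL, ΔJ).
(a)–(c): forbidden (ΔS, ΔL).
(a)–(d): forbidden (parity, ΔL).
(a)–(e): forbidden (parity, ΔL).
(b)–(c): forbidden (parity, ΔS, ΔJ).
(b)–(d): forbidden (ΔJ).
(b)–(e): forbidden (ΔJ).
(c)–(d): forbidden (ΔS).
(c)–(e): forbidden (ΔS).
(d)–(e): forbidden (parity).
Allowed pairs: 0 of 10.

0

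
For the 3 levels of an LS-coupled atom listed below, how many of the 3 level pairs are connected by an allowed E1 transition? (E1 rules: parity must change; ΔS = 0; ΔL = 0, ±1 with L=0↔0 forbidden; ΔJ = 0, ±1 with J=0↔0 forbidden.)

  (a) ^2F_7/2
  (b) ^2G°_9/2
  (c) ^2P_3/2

1

(a)–(b): allowed.
(a)–(c): forbidden (parity, ΔL, ΔJ).
(b)–(c): forbidden (ΔL, ΔJ).
Allowed pairs: 1 of 3.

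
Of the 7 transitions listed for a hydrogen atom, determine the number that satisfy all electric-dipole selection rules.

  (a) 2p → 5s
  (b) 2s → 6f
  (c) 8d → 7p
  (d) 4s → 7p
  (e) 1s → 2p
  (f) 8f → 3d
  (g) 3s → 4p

6

(a) allowed
(b) forbidden — Δl = +3 (E1 requires Δl = ±1)
(c) allowed
(d) allowed
(e) allowed
(f) allowed
(g) allowed
Total allowed: 6 of 7.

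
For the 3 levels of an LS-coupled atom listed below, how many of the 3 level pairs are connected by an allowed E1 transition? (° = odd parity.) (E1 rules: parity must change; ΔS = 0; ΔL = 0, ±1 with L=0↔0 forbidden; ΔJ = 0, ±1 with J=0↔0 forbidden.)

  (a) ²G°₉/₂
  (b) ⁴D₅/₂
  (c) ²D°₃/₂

(a)–(b): forbidden (ΔS, ΔL, ΔJ).
(a)–(c): forbidden (parity, ΔL, ΔJ).
(b)–(c): forbidden (ΔS).
Allowed pairs: 0 of 3.

0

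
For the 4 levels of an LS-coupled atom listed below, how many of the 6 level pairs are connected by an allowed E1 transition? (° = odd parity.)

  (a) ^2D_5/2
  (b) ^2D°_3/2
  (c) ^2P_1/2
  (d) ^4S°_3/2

2

(a)–(b): allowed.
(a)–(c): forbidden (parity, ΔJ).
(a)–(d): forbidden (ΔS, ΔL).
(b)–(c): allowed.
(b)–(d): forbidden (parity, ΔS, ΔL).
(c)–(d): forbidden (ΔS).
Allowed pairs: 2 of 6.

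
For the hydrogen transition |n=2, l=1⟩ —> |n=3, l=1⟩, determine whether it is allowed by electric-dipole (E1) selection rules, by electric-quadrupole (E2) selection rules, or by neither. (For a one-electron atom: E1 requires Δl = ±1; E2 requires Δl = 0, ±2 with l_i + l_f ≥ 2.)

E2

Δl = 1 − 1 = +0; l_i + l_f = 2.
E1 (Δl = ±1): not satisfied.
E2 (Δl = 0,±2, l_i+l_f ≥ 2): satisfied.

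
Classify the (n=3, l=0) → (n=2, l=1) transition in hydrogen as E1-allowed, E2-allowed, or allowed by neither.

E1

Δl = 1 − 0 = +1; l_i + l_f = 1.
E1 (Δl = ±1): satisfied.
E2 (Δl = 0,±2, l_i+l_f ≥ 2): not satisfied.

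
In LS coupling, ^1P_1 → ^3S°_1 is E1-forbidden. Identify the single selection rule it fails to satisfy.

Reading off the term symbols: S 0→1, L 1→0, J 1→1, parity even→odd.
Parity must change: even → odd — passes.
ΔS = 0: S: 0 → 1 — fails.
ΔL = 0, ±1 (not L=0↔0): L: 1 → 0, ΔL = -1 — passes.
ΔJ = 0, ±1 (not J=0↔0): J: 1 → 1, ΔJ = +0 — passes.

the ΔS = 0 rule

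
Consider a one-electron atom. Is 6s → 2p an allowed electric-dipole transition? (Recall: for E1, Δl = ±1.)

allowed

l: 0 → 1 (Δl = +1). Δl = ±1 passes.
All E1 selection rules are satisfied.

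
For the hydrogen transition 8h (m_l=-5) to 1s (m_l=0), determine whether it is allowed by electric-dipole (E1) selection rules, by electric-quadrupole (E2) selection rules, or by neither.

Δl = 0 − 5 = -5; l_i + l_f = 5.
Δm_l = +5.
E1 (Δl = ±1, |Δm_l| ≤ 1): not satisfied.
E2 (Δl = 0,±2, l_i+l_f ≥ 2, |Δm_l| ≤ 2): not satisfied.

neither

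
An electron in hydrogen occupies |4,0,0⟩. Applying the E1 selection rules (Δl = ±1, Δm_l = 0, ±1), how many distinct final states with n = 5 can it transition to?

3

E1 requires Δl = ±1, so l_f ∈ {-1, 1}; with 0 ≤ l_f ≤ n_f−1 = 4, the allowed l_f values are {1}.
For l_f = 1: m_f ∈ {m_i−1, m_i, m_i+1} ∩ [−1, 1] = {-1, 0, 1} → 3 states.
Total: 3.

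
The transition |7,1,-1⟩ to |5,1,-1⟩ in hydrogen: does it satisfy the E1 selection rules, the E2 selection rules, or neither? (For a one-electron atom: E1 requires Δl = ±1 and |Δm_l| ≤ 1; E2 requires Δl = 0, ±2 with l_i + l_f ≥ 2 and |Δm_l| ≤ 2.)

Δl = 1 − 1 = +0; l_i + l_f = 2.
Δm_l = +0.
E1 (Δl = ±1, |Δm_l| ≤ 1): not satisfied.
E2 (Δl = 0,±2, l_i+l_f ≥ 2, |Δm_l| ≤ 2): satisfied.

E2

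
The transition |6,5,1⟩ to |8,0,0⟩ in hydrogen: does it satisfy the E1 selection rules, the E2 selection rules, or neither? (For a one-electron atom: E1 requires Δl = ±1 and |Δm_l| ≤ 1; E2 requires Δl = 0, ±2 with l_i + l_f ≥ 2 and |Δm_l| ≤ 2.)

Δl = 0 − 5 = -5; l_i + l_f = 5.
Δm_l = -1.
E1 (Δl = ±1, |Δm_l| ≤ 1): not satisfied.
E2 (Δl = 0,±2, l_i+l_f ≥ 2, |Δm_l| ≤ 2): not satisfied.

neither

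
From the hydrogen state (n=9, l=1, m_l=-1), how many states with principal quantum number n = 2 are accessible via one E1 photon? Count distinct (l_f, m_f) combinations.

E1 requires Δl = ±1, so l_f ∈ {0, 2}; with 0 ≤ l_f ≤ n_f−1 = 1, the allowed l_f values are {0}.
For l_f = 0: m_f ∈ {m_i−1, m_i, m_i+1} ∩ [−0, 0] = {0} → 1 state.
Total: 1.

1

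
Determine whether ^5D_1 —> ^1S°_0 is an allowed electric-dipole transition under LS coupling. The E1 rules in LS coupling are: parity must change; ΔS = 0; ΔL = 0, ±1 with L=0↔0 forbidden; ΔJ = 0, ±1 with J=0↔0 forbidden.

forbidden

Reading off the term symbols: S 2→0, L 2→0, J 1→0, parity even→odd.
Parity must change: even → odd — satisfied.
ΔS = 0: S: 2 → 0 — violated.
ΔL = 0, ±1 (not L=0↔0): L: 2 → 0, ΔL = -2 — violated.
ΔJ = 0, ±1 (not J=0↔0): J: 1 → 0, ΔJ = -1 — satisfied.
Rule(s) violated: ΔS, ΔL.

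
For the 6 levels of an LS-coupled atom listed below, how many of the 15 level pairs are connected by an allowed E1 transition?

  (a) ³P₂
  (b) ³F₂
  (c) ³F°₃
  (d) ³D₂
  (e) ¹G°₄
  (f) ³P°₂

(a)–(b): forbidden (parity, ΔL).
(a)–(c): forbidden (ΔL).
(a)–(d): forbidden (parity).
(a)–(e): forbidden (ΔS, ΔL, ΔJ).
(a)–(f): allowed.
(b)–(c): allowed.
(b)–(d): forbidden (parity).
(b)–(e): forbidden (ΔS, ΔJ).
(b)–(f): forbidden (ΔL).
(c)–(d): allowed.
(c)–(e): forbidden (parity, ΔS).
(c)–(f): forbidden (parity, ΔL).
(d)–(e): forbidden (ΔS, ΔL, ΔJ).
(d)–(f): allowed.
(e)–(f): forbidden (parity, ΔS, ΔL, ΔJ).
Allowed pairs: 4 of 15.

4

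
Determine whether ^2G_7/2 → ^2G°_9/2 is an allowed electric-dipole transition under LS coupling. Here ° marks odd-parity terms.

allowed

ΔJ = 0, ±1 (not J=0↔0): J: 7/2 → 9/2, ΔJ = +1 — ok.
Parity must change: even → odd — ok.
ΔL = 0, ±1 (not L=0↔0): L: 4 → 4, ΔL = +0 — ok.
ΔS = 0: S: 1/2 → 1/2 — ok.
All four E1 rules are satisfied.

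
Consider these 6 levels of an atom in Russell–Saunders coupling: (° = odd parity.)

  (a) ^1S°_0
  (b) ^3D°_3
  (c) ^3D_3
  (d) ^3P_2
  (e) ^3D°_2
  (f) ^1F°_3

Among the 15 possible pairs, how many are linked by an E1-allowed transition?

4

(a)–(b): forbidden (parity, ΔS, ΔL, ΔJ).
(a)–(c): forbidden (ΔS, ΔL, ΔJ).
(a)–(d): forbidden (ΔS, ΔJ).
(a)–(e): forbidden (parity, ΔS, ΔL, ΔJ).
(a)–(f): forbidden (parity, ΔL, ΔJ).
(b)–(c): allowed.
(b)–(d): allowed.
(b)–(e): forbidden (parity).
(b)–(f): forbidden (parity, ΔS).
(c)–(d): forbidden (parity).
(c)–(e): allowed.
(c)–(f): forbidden (ΔS).
(d)–(e): allowed.
(d)–(f): forbidden (ΔS, ΔL).
(e)–(f): forbidden (parity, ΔS).
Allowed pairs: 4 of 15.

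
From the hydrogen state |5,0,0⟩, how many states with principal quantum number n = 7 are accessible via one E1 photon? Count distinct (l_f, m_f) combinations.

E1 requires Δl = ±1, so l_f ∈ {-1, 1}; with 0 ≤ l_f ≤ n_f−1 = 6, the allowed l_f values are {1}.
For l_f = 1: m_f ∈ {m_i−1, m_i, m_i+1} ∩ [−1, 1] = {-1, 0, 1} → 3 states.
Total: 3.

3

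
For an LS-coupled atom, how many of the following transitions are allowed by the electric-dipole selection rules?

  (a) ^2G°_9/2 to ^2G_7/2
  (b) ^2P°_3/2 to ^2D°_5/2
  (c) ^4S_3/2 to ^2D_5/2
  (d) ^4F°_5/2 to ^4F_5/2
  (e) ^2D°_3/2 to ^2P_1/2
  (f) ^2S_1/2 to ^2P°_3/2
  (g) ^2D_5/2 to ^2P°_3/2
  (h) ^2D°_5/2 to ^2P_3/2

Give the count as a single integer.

(a) allowed
(b) forbidden (parity fails)
(c) forbidden (parity, ΔS, ΔL fail)
(d) allowed
(e) allowed
(f) allowed
(g) allowed
(h) allowed
Total allowed: 6 of 8.

6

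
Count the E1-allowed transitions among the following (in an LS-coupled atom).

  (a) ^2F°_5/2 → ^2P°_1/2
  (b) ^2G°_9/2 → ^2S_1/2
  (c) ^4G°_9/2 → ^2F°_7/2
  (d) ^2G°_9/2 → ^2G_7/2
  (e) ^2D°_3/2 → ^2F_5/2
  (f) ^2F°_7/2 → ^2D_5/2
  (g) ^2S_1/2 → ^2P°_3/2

(a) forbidden (parity, ΔL, ΔJ fail)
(b) forbidden (ΔL, ΔJ fail)
(c) forbidden (parity, ΔS fail)
(d) allowed
(e) allowed
(f) allowed
(g) allowed
Total allowed: 4 of 7.

4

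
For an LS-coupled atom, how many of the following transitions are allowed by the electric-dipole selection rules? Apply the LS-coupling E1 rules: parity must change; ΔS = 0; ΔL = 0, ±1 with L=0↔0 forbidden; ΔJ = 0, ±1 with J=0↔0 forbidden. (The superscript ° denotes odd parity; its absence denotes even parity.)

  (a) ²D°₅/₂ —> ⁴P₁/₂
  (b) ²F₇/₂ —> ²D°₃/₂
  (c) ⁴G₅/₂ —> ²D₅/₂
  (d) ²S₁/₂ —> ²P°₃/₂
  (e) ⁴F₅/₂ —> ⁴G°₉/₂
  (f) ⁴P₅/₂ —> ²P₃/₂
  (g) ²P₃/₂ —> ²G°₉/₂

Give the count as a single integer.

1

(a) forbidden (ΔS, ΔJ fail)
(b) forbidden (ΔJ fails)
(c) forbidden (parity, ΔS, ΔL fail)
(d) allowed
(e) forbidden (ΔJ fails)
(f) forbidden (parity, ΔS fail)
(g) forbidden (ΔL, ΔJ fail)
Total allowed: 1 of 7.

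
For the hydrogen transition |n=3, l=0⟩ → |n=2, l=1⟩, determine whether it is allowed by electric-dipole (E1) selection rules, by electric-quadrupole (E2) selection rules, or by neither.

E1

Δl = 1 − 0 = +1; l_i + l_f = 1.
E1 (Δl = ±1): satisfied.
E2 (Δl = 0,±2, l_i+l_f ≥ 2): not satisfied.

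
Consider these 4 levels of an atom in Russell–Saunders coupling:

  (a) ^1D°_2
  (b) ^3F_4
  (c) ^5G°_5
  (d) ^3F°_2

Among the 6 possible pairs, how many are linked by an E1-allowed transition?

(a)–(b): forbidden (ΔS, ΔJ).
(a)–(c): forbidden (parity, ΔS, ΔL, ΔJ).
(a)–(d): forbidden (parity, ΔS).
(b)–(c): forbidden (ΔS).
(b)–(d): forbidden (ΔJ).
(c)–(d): forbidden (parity, ΔS, ΔJ).
Allowed pairs: 0 of 6.

0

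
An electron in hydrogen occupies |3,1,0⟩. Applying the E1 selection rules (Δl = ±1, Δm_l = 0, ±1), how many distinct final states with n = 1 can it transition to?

1

E1 requires Δl = ±1, so l_f ∈ {0, 2}; with 0 ≤ l_f ≤ n_f−1 = 0, the allowed l_f values are {0}.
For l_f = 0: m_f ∈ {m_i−1, m_i, m_i+1} ∩ [−0, 0] = {0} → 1 state.
Total: 1.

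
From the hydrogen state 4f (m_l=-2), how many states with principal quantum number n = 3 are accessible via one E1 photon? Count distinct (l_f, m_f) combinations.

2

E1 requires Δl = ±1, so l_f ∈ {2, 4}; with 0 ≤ l_f ≤ n_f−1 = 2, the allowed l_f values are {2}.
For l_f = 2: m_f ∈ {m_i−1, m_i, m_i+1} ∩ [−2, 2] = {-2, -1} → 2 states.
Total: 2.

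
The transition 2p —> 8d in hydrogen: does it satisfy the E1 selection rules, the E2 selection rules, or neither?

Δl = 2 − 1 = +1; l_i + l_f = 3.
E1 (Δl = ±1): satisfied.
E2 (Δl = 0,±2, l_i+l_f ≥ 2): not satisfied.

E1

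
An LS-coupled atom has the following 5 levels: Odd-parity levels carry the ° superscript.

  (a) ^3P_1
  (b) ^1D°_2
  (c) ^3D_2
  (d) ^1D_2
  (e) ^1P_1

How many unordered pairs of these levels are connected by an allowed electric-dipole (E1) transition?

2

(a)–(b): forbidden (ΔS).
(a)–(c): forbidden (parity).
(a)–(d): forbidden (parity, ΔS).
(a)–(e): forbidden (parity, ΔS).
(b)–(c): forbidden (ΔS).
(b)–(d): allowed.
(b)–(e): allowed.
(c)–(d): forbidden (parity, ΔS).
(c)–(e): forbidden (parity, ΔS).
(d)–(e): forbidden (parity).
Allowed pairs: 2 of 10.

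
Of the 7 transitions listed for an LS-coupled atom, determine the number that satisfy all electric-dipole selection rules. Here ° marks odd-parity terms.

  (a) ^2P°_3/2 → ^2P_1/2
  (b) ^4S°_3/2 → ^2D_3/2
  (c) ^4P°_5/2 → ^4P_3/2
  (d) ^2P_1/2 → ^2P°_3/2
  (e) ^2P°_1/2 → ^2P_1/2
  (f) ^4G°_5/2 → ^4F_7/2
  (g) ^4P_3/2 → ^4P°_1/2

6

(a) allowed
(b) forbidden (ΔS, ΔL fail)
(c) allowed
(d) allowed
(e) allowed
(f) allowed
(g) allowed
Total allowed: 6 of 7.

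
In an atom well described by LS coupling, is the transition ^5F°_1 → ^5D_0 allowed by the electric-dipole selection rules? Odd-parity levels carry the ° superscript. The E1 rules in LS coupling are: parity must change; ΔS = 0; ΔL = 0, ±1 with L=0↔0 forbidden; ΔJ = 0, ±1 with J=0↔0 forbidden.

allowed

Reading off the term symbols: S 2→2, L 3→2, J 1→0, parity odd→even.
Parity must change: odd → even — ok.
ΔS = 0: S: 2 → 2 — ok.
ΔJ = 0, ±1 (not J=0↔0): J: 1 → 0, ΔJ = -1 — ok.
ΔL = 0, ±1 (not L=0↔0): L: 3 → 2, ΔL = -1 — ok.
All four E1 rules are satisfied.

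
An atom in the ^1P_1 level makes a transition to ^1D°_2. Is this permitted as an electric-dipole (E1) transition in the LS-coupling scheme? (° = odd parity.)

allowed

ΔJ = 0, ±1 (not J=0↔0): J: 1 → 2, ΔJ = +1 — passes.
ΔL = 0, ±1 (not L=0↔0): L: 1 → 2, ΔL = +1 — passes.
Parity must change: even → odd — passes.
ΔS = 0: S: 0 → 0 — passes.
All four E1 rules are satisfied.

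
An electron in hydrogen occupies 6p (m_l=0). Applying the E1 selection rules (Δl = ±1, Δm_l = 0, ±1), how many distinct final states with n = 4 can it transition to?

E1 requires Δl = ±1, so l_f ∈ {0, 2}; with 0 ≤ l_f ≤ n_f−1 = 3, the allowed l_f values are {0, 2}.
For l_f = 0: m_f ∈ {m_i−1, m_i, m_i+1} ∩ [−0, 0] = {0} → 1 state.
For l_f = 2: m_f ∈ {m_i−1, m_i, m_i+1} ∩ [−2, 2] = {-1, 0, 1} → 3 states.
Total: 4.

4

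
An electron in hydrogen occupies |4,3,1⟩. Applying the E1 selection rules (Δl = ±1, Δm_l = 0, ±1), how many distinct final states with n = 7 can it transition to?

E1 requires Δl = ±1, so l_f ∈ {2, 4}; with 0 ≤ l_f ≤ n_f−1 = 6, the allowed l_f values are {2, 4}.
For l_f = 2: m_f ∈ {m_i−1, m_i, m_i+1} ∩ [−2, 2] = {0, 1, 2} → 3 states.
For l_f = 4: m_f ∈ {m_i−1, m_i, m_i+1} ∩ [−4, 4] = {0, 1, 2} → 3 states.
Total: 6.

6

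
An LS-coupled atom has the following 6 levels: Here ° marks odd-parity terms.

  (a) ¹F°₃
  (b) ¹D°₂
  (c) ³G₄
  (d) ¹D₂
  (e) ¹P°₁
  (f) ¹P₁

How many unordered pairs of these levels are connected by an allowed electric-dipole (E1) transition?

5

(a)–(b): forbidden (parity).
(a)–(c): forbidden (ΔS).
(a)–(d): allowed.
(a)–(e): forbidden (parity, ΔL, ΔJ).
(a)–(f): forbidden (ΔL, ΔJ).
(b)–(c): forbidden (ΔS, ΔL, ΔJ).
(b)–(d): allowed.
(b)–(e): forbidden (parity).
(b)–(f): allowed.
(c)–(d): forbidden (parity, ΔS, ΔL, ΔJ).
(c)–(e): forbidden (ΔS, ΔL, ΔJ).
(c)–(f): forbidden (parity, ΔS, ΔL, ΔJ).
(d)–(e): allowed.
(d)–(f): forbidden (parity).
(e)–(f): allowed.
Allowed pairs: 5 of 15.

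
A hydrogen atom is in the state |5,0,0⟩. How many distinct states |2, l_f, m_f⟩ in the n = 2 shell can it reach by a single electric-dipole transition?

3

E1 requires Δl = ±1, so l_f ∈ {-1, 1}; with 0 ≤ l_f ≤ n_f−1 = 1, the allowed l_f values are {1}.
For l_f = 1: m_f ∈ {m_i−1, m_i, m_i+1} ∩ [−1, 1] = {-1, 0, 1} → 3 states.
Total: 3.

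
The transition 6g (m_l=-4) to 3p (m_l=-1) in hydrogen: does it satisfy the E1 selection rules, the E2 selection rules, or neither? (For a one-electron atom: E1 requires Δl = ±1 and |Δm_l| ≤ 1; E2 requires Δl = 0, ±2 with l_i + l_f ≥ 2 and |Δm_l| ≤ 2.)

neither

Δl = 1 − 4 = -3; l_i + l_f = 5.
Δm_l = +3.
E1 (Δl = ±1, |Δm_l| ≤ 1): not satisfied.
E2 (Δl = 0,±2, l_i+l_f ≥ 2, |Δm_l| ≤ 2): not satisfied.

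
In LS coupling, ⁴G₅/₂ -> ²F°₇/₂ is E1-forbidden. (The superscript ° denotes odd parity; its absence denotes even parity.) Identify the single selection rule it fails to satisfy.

Initial level: S=3/2, L=4, J=5/2, parity even. Final level: S=1/2, L=3, J=7/2, parity odd.
Parity must change: even → odd — satisfied.
ΔS = 0: S: 3/2 → 1/2 — violated.
ΔL = 0, ±1 (not L=0↔0): L: 4 → 3, ΔL = -1 — satisfied.
ΔJ = 0, ±1 (not J=0↔0): J: 5/2 → 7/2, ΔJ = +1 — satisfied.

the ΔS = 0 rule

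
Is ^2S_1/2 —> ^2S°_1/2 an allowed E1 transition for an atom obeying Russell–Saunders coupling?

Initial level: S=1/2, L=0, J=1/2, parity even. Final level: S=1/2, L=0, J=1/2, parity odd.
Parity must change: even → odd — passes.
ΔS = 0: S: 1/2 → 1/2 — passes.
ΔL = 0, ±1 (not L=0↔0): L: 0 → 0, ΔL = +0 — fails.
ΔJ = 0, ±1 (not J=0↔0): J: 1/2 → 1/2, ΔJ = +0 — passes.
Rule(s) violated: ΔL.

forbidden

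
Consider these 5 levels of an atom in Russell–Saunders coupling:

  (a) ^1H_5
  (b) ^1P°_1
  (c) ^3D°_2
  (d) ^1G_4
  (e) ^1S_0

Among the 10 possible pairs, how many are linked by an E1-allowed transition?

1

(a)–(b): forbidden (ΔL, ΔJ).
(a)–(c): forbidden (ΔS, ΔL, ΔJ).
(a)–(d): forbidden (parity).
(a)–(e): forbidden (parity, ΔL, ΔJ).
(b)–(c): forbidden (parity, ΔS).
(b)–(d): forbidden (ΔL, ΔJ).
(b)–(e): allowed.
(c)–(d): forbidden (ΔS, ΔL, ΔJ).
(c)–(e): forbidden (ΔS, ΔL, ΔJ).
(d)–(e): forbidden (parity, ΔL, ΔJ).
Allowed pairs: 1 of 10.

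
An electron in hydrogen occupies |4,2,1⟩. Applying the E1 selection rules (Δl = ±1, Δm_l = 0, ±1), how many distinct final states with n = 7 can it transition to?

5

E1 requires Δl = ±1, so l_f ∈ {1, 3}; with 0 ≤ l_f ≤ n_f−1 = 6, the allowed l_f values are {1, 3}.
For l_f = 1: m_f ∈ {m_i−1, m_i, m_i+1} ∩ [−1, 1] = {0, 1} → 2 states.
For l_f = 3: m_f ∈ {m_i−1, m_i, m_i+1} ∩ [−3, 3] = {0, 1, 2} → 3 states.
Total: 5.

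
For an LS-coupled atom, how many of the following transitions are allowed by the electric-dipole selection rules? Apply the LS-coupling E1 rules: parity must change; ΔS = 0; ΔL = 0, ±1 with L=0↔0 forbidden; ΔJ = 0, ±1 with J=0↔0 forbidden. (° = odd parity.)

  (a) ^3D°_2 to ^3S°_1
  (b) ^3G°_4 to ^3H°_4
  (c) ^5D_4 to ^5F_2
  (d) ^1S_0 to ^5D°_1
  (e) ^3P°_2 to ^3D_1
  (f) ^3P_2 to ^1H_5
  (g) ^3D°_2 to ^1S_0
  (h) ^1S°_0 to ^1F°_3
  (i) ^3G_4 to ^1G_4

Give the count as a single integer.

1

(a) forbidden (parity, ΔL fail)
(b) forbidden (parity fails)
(c) forbidden (parity, ΔJ fail)
(d) forbidden (ΔS, ΔL fail)
(e) allowed
(f) forbidden (parity, ΔS, ΔL, ΔJ fail)
(g) forbidden (ΔS, ΔL, ΔJ fail)
(h) forbidden (parity, ΔL, ΔJ fail)
(i) forbidden (parity, ΔS fail)
Total allowed: 1 of 9.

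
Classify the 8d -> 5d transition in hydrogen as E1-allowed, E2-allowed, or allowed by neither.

Δl = 2 − 2 = +0; l_i + l_f = 4.
E1 (Δl = ±1): not satisfied.
E2 (Δl = 0,±2, l_i+l_f ≥ 2): satisfied.

E2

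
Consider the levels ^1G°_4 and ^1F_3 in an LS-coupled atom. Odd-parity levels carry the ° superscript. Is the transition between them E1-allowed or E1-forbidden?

ΔS = 0: S: 0 → 0 — passes.
ΔJ = 0, ±1 (not J=0↔0): J: 4 → 3, ΔJ = -1 — passes.
Parity must change: odd → even — passes.
ΔL = 0, ±1 (not L=0↔0): L: 4 → 3, ΔL = -1 — passes.
All four E1 rules are satisfied.

allowed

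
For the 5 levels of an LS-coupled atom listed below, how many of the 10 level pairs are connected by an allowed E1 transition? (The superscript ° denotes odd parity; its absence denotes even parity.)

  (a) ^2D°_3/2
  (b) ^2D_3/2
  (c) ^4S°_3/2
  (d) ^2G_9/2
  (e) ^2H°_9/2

2

(a)–(b): allowed.
(a)–(c): forbidden (parity, ΔS, ΔL).
(a)–(d): forbidden (ΔL, ΔJ).
(a)–(e): forbidden (parity, ΔL, ΔJ).
(b)–(c): forbidden (ΔS, ΔL).
(b)–(d): forbidden (parity, ΔL, ΔJ).
(b)–(e): forbidden (ΔL, ΔJ).
(c)–(d): forbidden (ΔS, ΔL, ΔJ).
(c)–(e): forbidden (parity, ΔS, ΔL, ΔJ).
(d)–(e): allowed.
Allowed pairs: 2 of 10.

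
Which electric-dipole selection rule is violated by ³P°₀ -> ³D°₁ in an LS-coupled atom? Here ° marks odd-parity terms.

ΔJ = 0, ±1 (not J=0↔0): J: 0 → 1, ΔJ = +1 — ok.
Parity must change: odd → odd — fails.
ΔS = 0: S: 1 → 1 — ok.
ΔL = 0, ±1 (not L=0↔0): L: 1 → 2, ΔL = +1 — ok.

parity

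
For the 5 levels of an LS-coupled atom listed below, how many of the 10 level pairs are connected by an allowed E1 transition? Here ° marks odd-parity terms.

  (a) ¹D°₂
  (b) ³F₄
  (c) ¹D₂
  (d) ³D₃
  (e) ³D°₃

3

(a)–(b): forbidden (ΔS, ΔJ).
(a)–(c): allowed.
(a)–(d): forbidden (ΔS).
(a)–(e): forbidden (parity, ΔS).
(b)–(c): forbidden (parity, ΔS, ΔJ).
(b)–(d): forbidden (parity).
(b)–(e): allowed.
(c)–(d): forbidden (parity, ΔS).
(c)–(e): forbidden (ΔS).
(d)–(e): allowed.
Allowed pairs: 3 of 10.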